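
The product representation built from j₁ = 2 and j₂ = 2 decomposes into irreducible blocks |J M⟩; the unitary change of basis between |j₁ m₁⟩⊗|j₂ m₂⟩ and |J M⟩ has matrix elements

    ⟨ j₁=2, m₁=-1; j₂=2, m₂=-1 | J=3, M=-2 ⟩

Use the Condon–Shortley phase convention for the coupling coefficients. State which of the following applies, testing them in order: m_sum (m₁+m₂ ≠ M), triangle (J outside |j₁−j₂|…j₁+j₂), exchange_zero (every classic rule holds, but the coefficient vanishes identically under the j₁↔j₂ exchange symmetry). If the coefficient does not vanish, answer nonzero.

m-sum: m₁+m₂ = -1+(-1) = -2, M = -2  ✓
triangle: |j₁−j₂| = 0 ≤ J = 3 ≤ j₁+j₂ = 4  ✓
exchange: j₁=j₂ and m₁=m₂, and (−1)^(j₁+j₂−J) = (−1)^1 = −1 forces ⟨j₁m₁;j₂m₂|JM⟩ = −⟨j₂m₂;j₁m₁|JM⟩ = −⟨j₁m₁;j₂m₂|JM⟩ ⇒ the coefficient vanishes identically
Racah sum check: Σ_k collapses to 0 ⇒ CG = 0

exchange_zero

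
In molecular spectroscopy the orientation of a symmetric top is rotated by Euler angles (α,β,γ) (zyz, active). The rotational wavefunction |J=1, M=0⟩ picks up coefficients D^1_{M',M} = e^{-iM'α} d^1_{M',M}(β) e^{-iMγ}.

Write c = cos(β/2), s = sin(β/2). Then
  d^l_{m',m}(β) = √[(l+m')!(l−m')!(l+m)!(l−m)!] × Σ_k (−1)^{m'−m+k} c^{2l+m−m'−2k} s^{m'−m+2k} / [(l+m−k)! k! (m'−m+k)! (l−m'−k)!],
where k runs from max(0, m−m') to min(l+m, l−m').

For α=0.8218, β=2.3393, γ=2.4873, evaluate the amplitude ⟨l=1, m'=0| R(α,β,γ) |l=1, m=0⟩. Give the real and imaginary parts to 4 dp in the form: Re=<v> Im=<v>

Re=-0.6951 Im=0.0000

First d^1_{0,0}(β=2.3393), then the phase factors e^{-i(0)α} and e^{-i(0)γ}:
c=cos(2.339300/2)=0.390474, s=sin(2.339300/2)=0.920614; N=√[1·1·1·1]=1.000000
The bounds max(0,m−m')=0 and min(l+m,l−m')=1 give 2 terms
  k=0: (−1)^0·1.0000/(1)·0.3905^2·0.9206^0 = +0.152470
  k=1: (−1)^1·1.0000/(1)·0.3905^0·0.9206^2 = -0.847530
d^1_{0,0}(2.3393) = +0.152470 -0.847530 = -0.695060
Phases: e^{-i·(0)·0.8218}=+1.000000+0.000000i, e^{-i·(0)·2.4873}=+1.000000+0.000000i ⇒ D=-0.695060+0.000000i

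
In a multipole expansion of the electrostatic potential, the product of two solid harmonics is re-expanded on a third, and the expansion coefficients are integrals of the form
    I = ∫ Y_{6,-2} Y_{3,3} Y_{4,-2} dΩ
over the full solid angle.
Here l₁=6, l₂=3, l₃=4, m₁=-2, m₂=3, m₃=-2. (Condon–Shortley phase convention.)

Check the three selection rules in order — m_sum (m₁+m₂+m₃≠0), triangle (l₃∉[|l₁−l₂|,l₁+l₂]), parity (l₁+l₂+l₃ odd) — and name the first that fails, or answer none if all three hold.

m_sum

azimuthal sum: -2 + 3 − 2 = -1  ✗
3 ≤ 4 ≤ 9 (triangle on l)
L = 6 + 3 + 4 = 13 (odd)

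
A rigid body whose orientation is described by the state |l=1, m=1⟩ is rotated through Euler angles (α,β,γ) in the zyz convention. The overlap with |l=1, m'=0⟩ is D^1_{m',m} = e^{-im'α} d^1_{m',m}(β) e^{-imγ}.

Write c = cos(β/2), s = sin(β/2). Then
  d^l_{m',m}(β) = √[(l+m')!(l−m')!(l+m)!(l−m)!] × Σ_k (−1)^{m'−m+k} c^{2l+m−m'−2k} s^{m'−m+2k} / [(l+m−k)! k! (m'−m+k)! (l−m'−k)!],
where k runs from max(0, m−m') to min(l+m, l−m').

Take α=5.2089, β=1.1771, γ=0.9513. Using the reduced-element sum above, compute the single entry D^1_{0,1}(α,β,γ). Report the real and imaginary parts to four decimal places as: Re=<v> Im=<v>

Split into d^1_{0,1}(β=1.1771) × two z-phases.
c=cos(1.177100/2)=0.831747, s=sin(1.177100/2)=0.555156; N=√[1·1·2·1]=1.414214
k∈{1} keeps every argument non-negative
  k=1: (−1)^0·1.4142/(1)·0.8317^1·0.5552^1 = +0.653011
d^1_{0,1}(1.1771) = +0.653011
D = (+1.000000+0.000000i)·(+0.653011)·(+0.580625-0.814171i) = +0.379155-0.531663i

Re=0.3792 Im=-0.5317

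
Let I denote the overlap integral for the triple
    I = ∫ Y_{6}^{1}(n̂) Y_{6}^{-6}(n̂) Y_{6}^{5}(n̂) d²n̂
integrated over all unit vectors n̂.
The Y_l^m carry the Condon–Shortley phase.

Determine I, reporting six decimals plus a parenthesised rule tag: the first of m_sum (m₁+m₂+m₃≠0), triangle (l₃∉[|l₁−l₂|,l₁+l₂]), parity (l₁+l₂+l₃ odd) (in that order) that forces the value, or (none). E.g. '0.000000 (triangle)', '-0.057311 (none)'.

m-sum 0 ✓  L=18 even ✓  0≤6≤12 ✓
Π(2lᵢ+1) = 13×13×13 = 2197
triangle coeff Δ(6,6,6) = 1/325909584
Σ_t [0,6]: t=0:+1/373248000 t=1:−1/1728000 t=2:+1/110592 t=3:−1/46656 t=4:+1/110592 t=5:−1/1728000 t=6:+1/373248000 = -7/1555200
(3j)²=400/46189 [(6 6 6; 0 0 0)], sign=-1
Σ_t [0,0]: t=0:+1/62208000 = 1/62208000
(3j)²=77/8398 [(6 6 6; 1 -6 5)], sign=-1
⇒ 4πI² = 18200/104329
I = (+1)√(18200/104329/(4π)) = 0.11782250
No selection rule forces the value: the integral is nonzero (none).

0.117823 (none)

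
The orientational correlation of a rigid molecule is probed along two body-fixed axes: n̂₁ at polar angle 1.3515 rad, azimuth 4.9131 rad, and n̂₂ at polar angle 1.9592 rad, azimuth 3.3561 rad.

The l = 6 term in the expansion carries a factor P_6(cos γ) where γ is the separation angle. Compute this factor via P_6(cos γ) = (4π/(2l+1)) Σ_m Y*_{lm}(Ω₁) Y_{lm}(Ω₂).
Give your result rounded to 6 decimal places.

-0.280883

Summing Y*_{l m}(θ₁,φ₁)·Y_{l m}(θ₂,φ₂) over m ∈ [−6, 6]; prefactor 4π/(2·6+1) = 0.966644:
  m=-6: (-0.149692-0.389948i) × (+0.085000-0.291474i) = -0.126384+0.010486i  (running Σ = -0.126384+0.010486i)
  m=-5: (+0.271986-0.173278i) × (+0.205671-0.378041i) = -0.009566-0.138460i  (running Σ = -0.135950-0.127974i)
  m=-4: (-0.107842-0.111672i) × (+0.098885-0.114403i) = -0.023440+0.001295i  (running Σ = -0.159389-0.126680i)
  m=-3: (+0.185046-0.269246i) × (-0.222531+0.166906i) = +0.003760+0.090801i  (running Σ = -0.155629-0.035879i)
  m=-2: (-0.063424-0.026922i) × (-0.229039+0.104769i) = +0.017347-0.000479i  (running Σ = -0.138282-0.036357i)
  m=-1: (+0.063728-0.313234i) × (+0.194158-0.042299i) = -0.000876-0.063513i  (running Σ = -0.139158-0.099870i)
  m=0: (-0.045254-0.000000i) × (+0.270888+0.000000i) = -0.012259-0.000000i  (running Σ = -0.151417-0.099870i)
  m=1: (-0.063728-0.313234i) × (-0.194158-0.042299i) = -0.000876+0.063513i  (running Σ = -0.152293-0.036357i)
  m=2: (-0.063424+0.026922i) × (-0.229039-0.104769i) = +0.017347+0.000479i  (running Σ = -0.134946-0.035879i)
  m=3: (-0.185046-0.269246i) × (+0.222531+0.166906i) = +0.003760-0.090801i  (running Σ = -0.131186-0.126680i)
  m=4: (-0.107842+0.111672i) × (+0.098885+0.114403i) = -0.023440-0.001295i  (running Σ = -0.154626-0.127974i)
  m=5: (-0.271986-0.173278i) × (-0.205671-0.378041i) = -0.009566+0.138460i  (running Σ = -0.164192+0.010486i)
  m=6: (-0.149692+0.389948i) × (+0.085000+0.291474i) = -0.126384-0.010486i  (running Σ = -0.290575-0.000000i)
Σ over m = -0.290575-0.000000i; ×(4π/13) → -0.280883-0.000000i. Real part: -0.280883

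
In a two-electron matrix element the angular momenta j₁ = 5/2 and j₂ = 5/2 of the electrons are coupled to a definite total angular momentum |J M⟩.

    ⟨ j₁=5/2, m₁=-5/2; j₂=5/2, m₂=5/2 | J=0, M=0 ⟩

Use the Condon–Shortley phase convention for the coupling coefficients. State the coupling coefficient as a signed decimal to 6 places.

√[1·5!0!0!/6! · 0!5!5!0!0!0!] = √(2400)
  +(−1)^5/∏(5,0,0,0,0,0)! = -1/120  (running -1/120)
⟨..|..⟩ = √(2400)·(-1/120) = -0.408248

−√(1/6) ≈ -0.408248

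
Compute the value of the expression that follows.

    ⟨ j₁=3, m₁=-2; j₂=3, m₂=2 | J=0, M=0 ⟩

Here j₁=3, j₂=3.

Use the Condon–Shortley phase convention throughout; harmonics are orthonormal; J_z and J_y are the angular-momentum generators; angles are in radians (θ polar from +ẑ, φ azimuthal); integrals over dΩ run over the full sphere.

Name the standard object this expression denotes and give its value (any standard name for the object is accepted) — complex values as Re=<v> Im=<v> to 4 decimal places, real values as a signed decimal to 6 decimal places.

This is a Clebsch–Gordan (vector-coupling) coefficient.
j₁+j₂−J=6  J+j₁−j₂=0  J−j₁+j₂=0  j₁+j₂+J+1=7
(j₁±m₁, j₂±m₂, J±M) = (1,5,5,1,0,0)
P² = 14400/7
sum k=5..5:
  [5] −1/120 = -1/120
S = -1/120
C² = P²·S² = 1/7 ; C = -0.377964

Clebsch–Gordan coefficient, −√(1/7) ≈ -0.377964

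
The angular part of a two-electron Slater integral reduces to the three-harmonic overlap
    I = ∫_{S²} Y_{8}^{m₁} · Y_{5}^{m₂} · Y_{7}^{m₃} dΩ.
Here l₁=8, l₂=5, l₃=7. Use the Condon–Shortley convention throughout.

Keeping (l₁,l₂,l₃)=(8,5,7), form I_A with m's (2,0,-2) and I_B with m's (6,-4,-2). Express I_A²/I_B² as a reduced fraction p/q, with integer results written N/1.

8/429

Shared (l₁,l₂,l₃)=(8,5,7): N and (l;000)² cancel in I_A²/I_B².
A: Δ = 6!·10!·4!/21! = 1/814773960; Racah Σ t=1..5: t=1:−1/41472000 t=2:+1/4976640 t=3:−1/4354560 t=4:+1/23224320 t=5:−1/1045094400 = -1/93312000; ⇒ 3j(8 5 7; 2 0 -2)² = 32/138567, sgn +1
B: Δ = 6!·10!·4!/21! = 1/814773960; Racah Σ t=0..1: t=0:+1/348364800 t=1:−1/1045094400 = 1/522547200; ⇒ 3j(8 5 7; 6 -4 -2)² = 4/323, sgn -1
I_A²/I_B² = (32/138567)/(4/323) = 8/429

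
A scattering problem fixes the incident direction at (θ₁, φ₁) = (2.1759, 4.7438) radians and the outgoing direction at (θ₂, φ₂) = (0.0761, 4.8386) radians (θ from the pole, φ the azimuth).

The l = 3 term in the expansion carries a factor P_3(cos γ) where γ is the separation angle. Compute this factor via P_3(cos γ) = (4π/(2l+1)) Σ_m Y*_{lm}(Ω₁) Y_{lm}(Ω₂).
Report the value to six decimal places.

Expand P_3 via completeness: Σ_{m} conj(Y_{3,m}) at Ω₁ times Y_{3,m} at Ω₂ —
  [-3]  conj(Y_{3,-3})(Ω₁) = -0.021840+0.231076i ; Y_{3,-3}(Ω₂) = -0.000068-0.000170i ; Δ = +0.000041-0.000012i
  [-2]  conj(Y_{3,-2})(Ω₁) = +0.392459+0.024688i ; Y_{3,-2}(Ω₂) = -0.005703+0.001471i ; Δ = -0.002275+0.000437i
  [-1]  conj(Y_{3,-1})(Ω₁) = +0.005158-0.164165i ; Y_{3,-1}(Ω₂) = +0.012282+0.096795i ; Δ = +0.015954-0.001517i
  [+0]  conj(Y_{3,0})(Ω₁) = +0.293385-0.000000i ; Y_{3,0}(Ω₂) = +0.733439+0.000000i ; Δ = +0.215180+0.000000i
  [+1]  conj(Y_{3,1})(Ω₁) = -0.005158-0.164165i ; Y_{3,1}(Ω₂) = -0.012282+0.096795i ; Δ = +0.015954+0.001517i
  [+2]  conj(Y_{3,2})(Ω₁) = +0.392459-0.024688i ; Y_{3,2}(Ω₂) = -0.005703-0.001471i ; Δ = -0.002275-0.000437i
  [+3]  conj(Y_{3,3})(Ω₁) = +0.021840+0.231076i ; Y_{3,3}(Ω₂) = +0.000068-0.000170i ; Δ = +0.000041+0.000012i
Σ over m = +0.242620-0.000000i; ×(4π/7) → +0.435550-0.000000i. Real part: 0.435550

0.435550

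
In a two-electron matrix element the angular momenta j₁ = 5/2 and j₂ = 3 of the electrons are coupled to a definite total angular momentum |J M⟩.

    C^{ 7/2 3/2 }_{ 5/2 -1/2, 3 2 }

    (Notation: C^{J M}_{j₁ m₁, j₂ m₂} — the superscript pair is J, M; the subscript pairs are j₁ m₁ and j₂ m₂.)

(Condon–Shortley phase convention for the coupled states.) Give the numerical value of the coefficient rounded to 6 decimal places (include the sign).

triangle: 2!×3!×4!/10! = 288/3628800
(j±m)!: 2!×3!×5!×1!×5!×2! = 345600
prefactor² = (2J+1)×Δ×N² = 1536/7
  k=1: −1/(1!×1!×2!×4!×1!×0!) = -1/48
  k=2: +1/(2!×0!×1!×3!×2!×1!) = 1/24
Σ = 1/48  ⇒  CG² = 1536/7×(1/48)² = 2/21
CG = +√(2/21) = +0.308607

+√(2/21) ≈ +0.308607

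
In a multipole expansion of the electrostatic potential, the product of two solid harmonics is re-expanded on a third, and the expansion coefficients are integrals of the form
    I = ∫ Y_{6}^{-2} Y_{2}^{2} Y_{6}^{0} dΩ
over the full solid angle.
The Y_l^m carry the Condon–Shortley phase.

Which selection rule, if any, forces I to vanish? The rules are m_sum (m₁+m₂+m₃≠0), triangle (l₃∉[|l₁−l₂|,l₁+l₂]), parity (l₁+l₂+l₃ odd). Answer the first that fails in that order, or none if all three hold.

Σmᵢ = 0  ✓
l₃∈[|l₁−l₂|,l₁+l₂]=[4,8], have l₃=6  ✓
Σlᵢ = 14 ⇒ even  ✓

none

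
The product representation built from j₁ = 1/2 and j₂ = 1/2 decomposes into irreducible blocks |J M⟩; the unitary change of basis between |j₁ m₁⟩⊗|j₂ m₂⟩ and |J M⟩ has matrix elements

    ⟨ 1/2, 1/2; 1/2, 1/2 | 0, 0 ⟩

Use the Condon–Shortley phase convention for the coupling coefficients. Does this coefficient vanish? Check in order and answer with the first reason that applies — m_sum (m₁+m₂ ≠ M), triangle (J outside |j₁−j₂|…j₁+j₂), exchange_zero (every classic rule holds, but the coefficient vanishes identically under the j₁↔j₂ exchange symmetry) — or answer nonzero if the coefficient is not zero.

m_sum

m-sum: m₁+m₂ = 1/2+1/2 = 1, M = 0  ✗ ⇒ coefficient is 0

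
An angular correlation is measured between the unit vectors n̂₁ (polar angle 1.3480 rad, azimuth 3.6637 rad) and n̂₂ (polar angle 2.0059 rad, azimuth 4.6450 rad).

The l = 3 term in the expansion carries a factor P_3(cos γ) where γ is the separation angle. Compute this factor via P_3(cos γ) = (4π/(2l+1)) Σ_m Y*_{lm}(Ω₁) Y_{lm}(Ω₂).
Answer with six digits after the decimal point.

-0.439558

Addition theorem: P_3(cos γ) = (4π/7) Σ_m Y*_{lm}(Ω₁) Y_{lm}(Ω₂), m = −3…3:
  m=-3: (-0.00173 - 0.38704j) × (0.06247 - 0.30479j) = -0.11808 - 0.02365j  (running Σ = -0.11808 - 0.02365j)
  m=-2: (0.10795 + 0.18569j) × (0.35103 + 0.04760j) = 0.02905 + 0.07032j  (running Σ = -0.08902 + 0.04667j)
  m=-1: (0.20651 + 0.11882j) × (0.00220 - 0.03265j) = 0.00433 - 0.00648j  (running Σ = -0.08469 + 0.04019j)
  m=0: (-0.22724 + 0.00000j) × (0.33216 + 0.00000j) = -0.07548 + 0.00000j  (running Σ = -0.16017 + 0.04019j)
  m=1: (-0.20651 + 0.11882j) × (-0.00220 - 0.03265j) = 0.00433 + 0.00648j  (running Σ = -0.15583 + 0.04667j)
  m=2: (0.10795 - 0.18569j) × (0.35103 - 0.04760j) = 0.02905 - 0.07032j  (running Σ = -0.12678 - 0.02365j)
  m=3: (0.00173 - 0.38704j) × (-0.06247 - 0.30479j) = -0.11808 + 0.02365j  (running Σ = -0.24485 - 0.00000j)
Σ over m = -0.24485 - 0.00000j; ×(4π/7) → -0.43956 - 0.00000j. Real part: -0.439558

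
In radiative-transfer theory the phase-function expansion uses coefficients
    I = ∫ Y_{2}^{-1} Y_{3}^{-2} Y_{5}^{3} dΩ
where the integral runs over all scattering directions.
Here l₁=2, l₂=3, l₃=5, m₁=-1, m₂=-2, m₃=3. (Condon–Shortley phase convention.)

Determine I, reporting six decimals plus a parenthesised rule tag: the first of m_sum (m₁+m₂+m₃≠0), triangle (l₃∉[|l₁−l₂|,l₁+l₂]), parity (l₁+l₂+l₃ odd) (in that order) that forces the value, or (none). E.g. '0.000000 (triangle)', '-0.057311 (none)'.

m-sum 0 ✓  L=10 even ✓  1≤5≤5 ✓
Π(2lᵢ+1) = 5×7×11 = 385
triangle coeff Δ(2,3,5) = 1/2310
Σ_t [0,0]: t=0:+1/144 = 1/144
(3j)²=10/231 [(2 3 5; 0 0 0)], sign=-1
Σ_t [0,0]: t=0:+1/720 = 1/720
(3j)²=8/165 [(2 3 5; -1 -2 3)], sign=+1
⇒ 4πI² = 80/99
I = (-1)√(80/99/(4π)) = -0.25358436
No selection rule forces the value: the integral is nonzero (none).

-0.253584 (none)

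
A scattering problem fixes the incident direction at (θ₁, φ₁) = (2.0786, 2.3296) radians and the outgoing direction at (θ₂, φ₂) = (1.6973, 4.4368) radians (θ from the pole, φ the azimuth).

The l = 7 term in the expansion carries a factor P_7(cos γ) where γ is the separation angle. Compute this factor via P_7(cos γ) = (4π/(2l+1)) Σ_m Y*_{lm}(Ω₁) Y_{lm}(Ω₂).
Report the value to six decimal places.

0.059531

Addition theorem: P_7(cos γ) = (4π/15) Σ_m Y*_{lm}(Ω₁) Y_{lm}(Ω₂), m = −7…7:
  term(m=-7) = -0.05292 - 0.07520j   from Y*(Ω₁)=-0.16062 - 0.10971j, Y(Ω₂)=0.44271 + 0.16579j
  term(m=-6) = 0.09084 - 0.00699j   from Y*(Ω₁)=-0.06435 - 0.39985j, Y(Ω₂)=-0.01859 + 0.22419j
  term(m=-5) = 0.04807 - 0.09713j   from Y*(Ω₁)=0.23535 - 0.30804j, Y(Ω₂)=0.27437 - 0.05358j
  term(m=-4) = 0.00209 + 0.00323j   from Y*(Ω₁)=0.01527 - 0.00163j, Y(Ω₂)=0.11307 + 0.22346j
  term(m=-3) = -0.07293 + 0.00280j   from Y*(Ω₁)=-0.25907 - 0.22071j, Y(Ω₂)=0.15778 - 0.14524j
  term(m=-2) = 0.02159 - 0.03970j   from Y*(Ω₁)=-0.00931 - 0.17487j, Y(Ω₂)=0.21986 + 0.13515j
  term(m=-1) = 0.02644 + 0.04447j   from Y*(Ω₁)=-0.18884 + 0.19916j, Y(Ω₂)=0.05129 - 0.18138j
  term(m=+0) = -0.05529 + 0.00000j   from Y*(Ω₁)=-0.21278 + 0.00000j, Y(Ω₂)=0.25983 + 0.00000j
  term(m=+1) = 0.02644 - 0.04447j   from Y*(Ω₁)=0.18884 + 0.19916j, Y(Ω₂)=-0.05129 - 0.18138j
  term(m=+2) = 0.02159 + 0.03970j   from Y*(Ω₁)=-0.00931 + 0.17487j, Y(Ω₂)=0.21986 - 0.13515j
  term(m=+3) = -0.07293 - 0.00280j   from Y*(Ω₁)=0.25907 - 0.22071j, Y(Ω₂)=-0.15778 - 0.14524j
  term(m=+4) = 0.00209 - 0.00323j   from Y*(Ω₁)=0.01527 + 0.00163j, Y(Ω₂)=0.11307 - 0.22346j
  term(m=+5) = 0.04807 + 0.09713j   from Y*(Ω₁)=-0.23535 - 0.30804j, Y(Ω₂)=-0.27437 - 0.05358j
  term(m=+6) = 0.09084 + 0.00699j   from Y*(Ω₁)=-0.06435 + 0.39985j, Y(Ω₂)=-0.01859 - 0.22419j
  term(m=+7) = -0.05292 + 0.07520j   from Y*(Ω₁)=0.16062 - 0.10971j, Y(Ω₂)=-0.44271 + 0.16579j
Accumulated sum 0.07106 + 0.00000j; after 4π/(2l+1) scaling, 0.05953 + 0.00000j ⇒ P_7 = 0.059531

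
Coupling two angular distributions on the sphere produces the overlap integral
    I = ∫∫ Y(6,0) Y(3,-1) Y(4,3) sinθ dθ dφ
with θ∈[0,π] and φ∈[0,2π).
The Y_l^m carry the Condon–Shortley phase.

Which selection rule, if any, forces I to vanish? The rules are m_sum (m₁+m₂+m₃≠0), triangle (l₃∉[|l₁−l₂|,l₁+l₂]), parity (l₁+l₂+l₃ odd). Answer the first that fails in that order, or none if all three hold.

m₁+m₂+m₃ = 0 − 1 + 3 = 2  ✗
triangle: |6−3|=3 ≤ l₃=4 ≤ 6+3=9
parity: l₁+l₂+l₃ = 13 is odd

m_sum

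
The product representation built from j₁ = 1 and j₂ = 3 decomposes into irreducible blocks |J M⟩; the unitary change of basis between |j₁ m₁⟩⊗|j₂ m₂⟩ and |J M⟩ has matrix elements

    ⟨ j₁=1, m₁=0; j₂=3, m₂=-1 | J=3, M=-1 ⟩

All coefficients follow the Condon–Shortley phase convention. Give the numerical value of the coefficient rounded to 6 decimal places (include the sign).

triangle: 1!*1!*5!/8! = 120/40320
(j±m)!: 1!*1!*2!*4!*2!*4! = 2304
prefactor² = (2J+1)*Δ*N² = 48
  k=0: +1/(0!*1!*1!*2!*0!*3!) = 1/12
  k=1: −1/(1!*0!*0!*1!*1!*4!) = -1/24
Σ = 1/24  ⇒  CG² = 48*(1/24)² = 1/12
CG = +√(1/12) = +0.288675

+√(1/12) = +0.288675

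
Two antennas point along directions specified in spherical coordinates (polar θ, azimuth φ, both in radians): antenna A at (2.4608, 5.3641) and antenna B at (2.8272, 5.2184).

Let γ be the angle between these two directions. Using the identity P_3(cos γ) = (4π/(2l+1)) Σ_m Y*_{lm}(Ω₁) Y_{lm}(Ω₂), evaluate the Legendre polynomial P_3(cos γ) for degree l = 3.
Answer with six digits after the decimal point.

0.623693

Term-by-term m-sum for l=3 (normalisation 4π/7 = 1.795196):
  term(m=-3) = 0.00116 + 0.00054j   from Y*(Ω₁)=-0.09644 - 0.03901j, Y(Ω₂)=-0.01232 - 0.00065j
  term(m=-2) = 0.02801 + 0.00840j   from Y*(Ω₁)=0.08312 + 0.30343j, Y(Ω₂)=0.04927 - 0.07881j
  term(m=-1) = 0.14304 + 0.02099j   from Y*(Ω₁)=0.24913 - 0.32655j, Y(Ω₂)=0.17060 + 0.30787j
  term(m=+0) = 0.00301 + 0.00000j   from Y*(Ω₁)=-0.00557 + 0.00000j, Y(Ω₂)=-0.54008 + 0.00000j
  term(m=+1) = 0.14304 - 0.02099j   from Y*(Ω₁)=-0.24913 - 0.32655j, Y(Ω₂)=-0.17060 + 0.30787j
  term(m=+2) = 0.02801 - 0.00840j   from Y*(Ω₁)=0.08312 - 0.30343j, Y(Ω₂)=0.04927 + 0.07881j
  term(m=+3) = 0.00116 - 0.00054j   from Y*(Ω₁)=0.09644 - 0.03901j, Y(Ω₂)=0.01232 - 0.00065j
Accumulated sum 0.34742 - 0.00000j; after 4π/(2l+1) scaling, 0.62369 - 0.00000j ⇒ P_3 = 0.623693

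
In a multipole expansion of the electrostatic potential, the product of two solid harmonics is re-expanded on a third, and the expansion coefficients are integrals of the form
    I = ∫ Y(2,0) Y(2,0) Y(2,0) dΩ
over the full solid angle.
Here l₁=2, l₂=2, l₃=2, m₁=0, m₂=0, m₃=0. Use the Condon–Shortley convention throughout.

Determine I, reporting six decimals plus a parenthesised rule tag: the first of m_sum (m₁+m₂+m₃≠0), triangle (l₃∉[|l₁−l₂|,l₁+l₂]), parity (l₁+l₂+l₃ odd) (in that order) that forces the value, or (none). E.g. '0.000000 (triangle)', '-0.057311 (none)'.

0.180224 (none)

Rules hold: Σm=0, L=6 even, 0≤2≤4.
N = 5·5·5 = 125
Δ = 2!·2!·2!/7! = 1/630
Racah Σ t=0..2: t=0:+1/8 t=1:−1/1 t=2:+1/8 = -3/4
⇒ 3j(2 2 2; 0 0 0)² = 2/35, sgn -1
(m-triple is (0,0,0) — same symbol as above.)
4πI² = N·(3j₀)²·(3jₘ)² = 20/49
I = +1·√(0.408163/4π) = 0.18022375
No selection rule forces the value: the integral is nonzero (none).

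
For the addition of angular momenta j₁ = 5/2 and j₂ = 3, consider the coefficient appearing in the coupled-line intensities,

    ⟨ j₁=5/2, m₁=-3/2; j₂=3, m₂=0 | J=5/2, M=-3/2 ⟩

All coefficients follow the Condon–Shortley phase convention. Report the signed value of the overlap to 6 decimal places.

triangle: 3!×2!×3!/9! = 72/362880
(j±m)!: 1!×4!×3!×3!×1!×4! = 20736
prefactor² = (2J+1)×Δ×N² = 864/35
  k=2: +1/(2!×1!×2!×1!×0!×2!) = 1/8
  k=3: −1/(3!×0!×1!×0!×1!×3!) = -1/36
Σ = 7/72  ⇒  CG² = 864/35×(7/72)² = 7/30
CG = +√(7/30) = +0.483046

+0.483046  (= +√(7/30))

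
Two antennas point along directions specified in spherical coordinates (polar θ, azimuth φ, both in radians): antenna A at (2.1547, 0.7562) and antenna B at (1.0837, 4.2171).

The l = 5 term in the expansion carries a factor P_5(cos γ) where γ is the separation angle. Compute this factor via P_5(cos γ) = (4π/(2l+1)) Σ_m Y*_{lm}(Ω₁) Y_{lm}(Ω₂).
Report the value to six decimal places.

-0.458098

Addition theorem: P_5(cos γ) = (4π/11) Σ_m Y*_{lm}(Ω₁) Y_{lm}(Ω₂), m = −5…5:
  m=-5: (-0.150562, -0.111961) × (-0.154370, -0.196804) = (0.001208, 0.046915)  (running Σ = (0.001208, 0.046915))
  m=-4: (0.389380, -0.045685) × (-0.167133, 0.384162) = (-0.047528, 0.157220)  (running Σ = (-0.046320, 0.204135))
  m=-3: (-0.224004, 0.267135) × (0.231150, -0.019679) = (-0.046522, 0.066156)  (running Σ = (-0.092842, 0.270292))
  m=-2: (0.003350, 0.057299) × (0.116398, 0.177577) = (-0.009785, 0.007264)  (running Σ = (-0.102627, 0.277556))
  m=-1: (-0.255649, -0.241139) × (0.142486, -0.263765) = (-0.100031, 0.033072)  (running Σ = (-0.202657, 0.310628))
  m=0: (0.029342, -0.000000) × (0.147145, 0.000000) = (0.004318, 0.000000)  (running Σ = (-0.198340, 0.310628))
  m=1: (0.255649, -0.241139) × (-0.142486, -0.263765) = (-0.100031, -0.033072)  (running Σ = (-0.298370, 0.277556))
  m=2: (0.003350, -0.057299) × (0.116398, -0.177577) = (-0.009785, -0.007264)  (running Σ = (-0.308155, 0.270292))
  m=3: (0.224004, 0.267135) × (-0.231150, -0.019679) = (-0.046522, -0.066156)  (running Σ = (-0.354677, 0.204135))
  m=4: (0.389380, 0.045685) × (-0.167133, -0.384162) = (-0.047528, -0.157220)  (running Σ = (-0.402205, 0.046915))
  m=5: (0.150562, -0.111961) × (0.154370, -0.196804) = (0.001208, -0.046915)  (running Σ = (-0.400997, -0.000000))
Total Σ_m = (-0.400997, -0.000000). Multiply by 1.142397: (-0.458098, -0.000000). P_5(cos γ) = -0.458098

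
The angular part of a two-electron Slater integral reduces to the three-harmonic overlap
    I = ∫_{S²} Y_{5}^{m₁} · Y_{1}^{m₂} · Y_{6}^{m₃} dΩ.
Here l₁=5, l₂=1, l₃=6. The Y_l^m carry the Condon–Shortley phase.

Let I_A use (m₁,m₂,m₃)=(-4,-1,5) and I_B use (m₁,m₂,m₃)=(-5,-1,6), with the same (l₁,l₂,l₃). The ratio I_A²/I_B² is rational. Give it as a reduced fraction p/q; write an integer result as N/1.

Same 5,1,6: normalisation and zero-m 3j drop out of the ratio.
A: Δ: 0! 10! 2! / 13! → 1/858; sum: t=0:+1/725760 = 1/725760; 3j²(5 1 6; -4 -1 5) = Δ·Π!·Σ² = 5/78  (sign -1)
B: Δ: 0! 10! 2! / 13! → 1/858; sum: t=0:+1/7257600 = 1/7257600; 3j²(5 1 6; -5 -1 6) = Δ·Π!·Σ² = 1/13  (sign +1)
I_A²/I_B² = (5/78)/(1/13) = 5/6

5/6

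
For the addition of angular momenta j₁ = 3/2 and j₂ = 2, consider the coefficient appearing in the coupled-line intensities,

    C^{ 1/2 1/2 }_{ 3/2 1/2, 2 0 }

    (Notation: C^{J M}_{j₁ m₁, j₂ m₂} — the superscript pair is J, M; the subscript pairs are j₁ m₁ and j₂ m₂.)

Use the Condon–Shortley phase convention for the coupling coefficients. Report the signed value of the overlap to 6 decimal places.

√[2·3!0!1!/5! · 2!1!2!2!1!0!] = √(4/5)
  +(−1)^1/∏(1,2,0,1,0,0)! = -1/2  (running -1/2)
⟨..|..⟩ = √(4/5)·(-1/2) = -0.447214

−√(1/5) = -0.447214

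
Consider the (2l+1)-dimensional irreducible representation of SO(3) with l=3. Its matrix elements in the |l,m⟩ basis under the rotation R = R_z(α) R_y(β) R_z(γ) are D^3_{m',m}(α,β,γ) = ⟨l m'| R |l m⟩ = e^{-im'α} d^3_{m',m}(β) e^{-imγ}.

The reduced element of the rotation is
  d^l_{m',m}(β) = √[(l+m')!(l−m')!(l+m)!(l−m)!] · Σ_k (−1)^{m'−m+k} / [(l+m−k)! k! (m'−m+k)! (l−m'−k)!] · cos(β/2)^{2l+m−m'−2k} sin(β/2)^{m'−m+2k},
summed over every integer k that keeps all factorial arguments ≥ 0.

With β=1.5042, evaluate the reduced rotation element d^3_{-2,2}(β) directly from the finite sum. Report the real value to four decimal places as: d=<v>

d=0.4792

d^3_{-2,2}(β=1.5042) via the finite sum:
c=cos(1.504200/2)=0.730256, s=sin(1.504200/2)=0.683174; N=√[1·120·120·1]=120.000000
The bounds max(0,m−m')=4 and min(l+m,l−m')=5 give 2 terms
  k=4: (−1)^0·120.0000/(24)·0.7303^2·0.6832^4 = +0.580824
  k=5: (−1)^1·120.0000/(120)·0.7303^0·0.6832^6 = -0.101669
d^3_{-2,2}(1.5042) = +0.580824 -0.101669 = +0.479156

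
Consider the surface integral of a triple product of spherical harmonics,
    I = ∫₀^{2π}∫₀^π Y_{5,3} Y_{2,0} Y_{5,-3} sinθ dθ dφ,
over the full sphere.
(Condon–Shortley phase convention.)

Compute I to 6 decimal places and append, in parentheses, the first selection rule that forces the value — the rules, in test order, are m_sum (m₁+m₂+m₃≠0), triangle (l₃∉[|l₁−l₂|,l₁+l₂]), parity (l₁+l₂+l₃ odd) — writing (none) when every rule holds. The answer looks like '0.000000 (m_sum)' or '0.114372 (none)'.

-0.016174 (none)

Checks pass: Σm=0; 12 even; l₃=5∈[3,7].
(2·5+1)(2·2+1)(2·5+1) = 605
Δ: 2! 8! 2! / 13! → 1/38610
sum: t=0:+1/2880 t=1:−1/576 t=2:+1/2880 = -1/960
3j²(5 2 5; 0 0 0) = Δ·Π!·Σ² = 10/429  (sign +1)
sum: t=0:+1/5760 t=1:−1/5040 t=2:+1/161280 = -1/53760
3j²(5 2 5; 3 0 -3) = Δ·Π!·Σ² = 1/4290  (sign -1)
combine: 4πI² = 605·10/429·1/4290 = 5/1521
take √, sign -1: I = -0.01617393
No selection rule forces the value: the integral is nonzero (none).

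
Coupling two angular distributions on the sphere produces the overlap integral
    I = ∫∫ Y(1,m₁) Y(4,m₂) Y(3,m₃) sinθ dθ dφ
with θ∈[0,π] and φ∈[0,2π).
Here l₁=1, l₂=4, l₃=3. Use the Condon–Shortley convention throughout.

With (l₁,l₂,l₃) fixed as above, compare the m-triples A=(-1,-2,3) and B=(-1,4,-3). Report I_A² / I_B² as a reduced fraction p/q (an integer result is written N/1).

Same 1,4,3: normalisation and zero-m 3j drop out of the ratio.
A: Δ: 2! 0! 6! / 9! → 1/252; sum: t=2:+1/1440 = 1/1440; 3j²(1 4 3; -1 -2 3) = Δ·Π!·Σ² = 1/252  (sign +1)
B: Δ: 2! 0! 6! / 9! → 1/252; sum: t=2:+1/1440 = 1/1440; 3j²(1 4 3; -1 4 -3) = Δ·Π!·Σ² = 1/9  (sign +1)
I_A²/I_B² = (1/252)/(1/9) = 1/28

1/28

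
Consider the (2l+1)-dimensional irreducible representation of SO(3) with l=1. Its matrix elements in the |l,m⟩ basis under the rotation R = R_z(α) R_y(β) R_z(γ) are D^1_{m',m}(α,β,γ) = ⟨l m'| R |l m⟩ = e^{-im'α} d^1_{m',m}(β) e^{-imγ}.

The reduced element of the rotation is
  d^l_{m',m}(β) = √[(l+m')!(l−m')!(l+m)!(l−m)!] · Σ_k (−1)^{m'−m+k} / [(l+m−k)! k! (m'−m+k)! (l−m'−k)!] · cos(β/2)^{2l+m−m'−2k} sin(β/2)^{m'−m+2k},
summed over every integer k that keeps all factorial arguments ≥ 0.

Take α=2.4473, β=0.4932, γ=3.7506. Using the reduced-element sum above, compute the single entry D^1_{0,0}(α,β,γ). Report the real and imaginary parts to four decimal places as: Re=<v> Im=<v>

D^1_{0,0}(2.4473,0.4932,3.7506) = e^{-i·0·2.4473}·d^1_{0,0}(0.4932)·e^{-i·0·3.7506}. Compute d first:
With c≡cos(β/2)=0.969748 and s≡sin(β/2)=0.244108, N=[1·1·1·1]^{1/2}=1.000000
Admissible k: 0..1 (factorial args all ≥0)
  k=0: (−1)^0·1.0000/(1)·0.9697^2·0.2441^0 = +0.940411
  k=1: (−1)^1·1.0000/(1)·0.9697^0·0.2441^2 = -0.059589
d^1_{0,0}(0.4932) = +0.940411 -0.059589 = +0.880822
Phases: e^{-i·(0)·2.4473}=+1.000000+0.000000i, e^{-i·(0)·3.7506}=+1.000000+0.000000i ⇒ D=+0.880822+0.000000i

Re=0.8808 Im=0.0000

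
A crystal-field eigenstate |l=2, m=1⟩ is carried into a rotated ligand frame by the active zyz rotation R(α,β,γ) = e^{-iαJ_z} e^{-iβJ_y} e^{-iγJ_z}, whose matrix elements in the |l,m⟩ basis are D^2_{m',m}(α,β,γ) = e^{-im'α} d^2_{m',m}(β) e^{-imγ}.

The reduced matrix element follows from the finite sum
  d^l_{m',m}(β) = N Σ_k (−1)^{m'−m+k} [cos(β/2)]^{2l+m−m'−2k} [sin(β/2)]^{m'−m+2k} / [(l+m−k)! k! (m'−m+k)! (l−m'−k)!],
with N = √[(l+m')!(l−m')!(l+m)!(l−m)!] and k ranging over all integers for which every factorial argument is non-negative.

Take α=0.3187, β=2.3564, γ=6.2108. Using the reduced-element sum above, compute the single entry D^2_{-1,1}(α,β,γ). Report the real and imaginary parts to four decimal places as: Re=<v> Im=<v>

First d^2_{-1,1}(β=2.3564), then the phase factors e^{-i(-1)α} and e^{-i(1)γ}:
c=cos(2.356400/2)=0.382588, s=sin(2.356400/2)=0.923919; N=√[1·6·6·1]=6.000000
k: max(0,(1)−(-1))=2 … min(2+(1),2−(-1))=3
  k=2: (−1)^0·6.0000/(2)·0.3826^2·0.9239^2 = +0.374846
  k=3: (−1)^1·6.0000/(6)·0.3826^0·0.9239^4 = -0.728677
d^2_{-1,1}(2.3564) = +0.374846 -0.728677 = -0.353832
Attach z-rotation phases: D = e^{-i(-1)(0.3187)}·(-0.353832)·e^{-i(1)(6.2108)} = -0.327116-0.134878i

Re=-0.3271 Im=-0.1349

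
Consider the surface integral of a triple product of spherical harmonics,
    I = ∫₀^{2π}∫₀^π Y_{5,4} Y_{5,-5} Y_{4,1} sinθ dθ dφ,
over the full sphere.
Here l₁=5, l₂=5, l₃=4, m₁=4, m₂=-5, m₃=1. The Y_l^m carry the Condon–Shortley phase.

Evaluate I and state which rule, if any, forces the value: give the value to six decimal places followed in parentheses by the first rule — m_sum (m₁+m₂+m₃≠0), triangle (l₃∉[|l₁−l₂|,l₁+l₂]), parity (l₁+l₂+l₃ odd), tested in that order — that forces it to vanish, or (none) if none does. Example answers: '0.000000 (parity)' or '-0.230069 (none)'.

m-sum 0 ✓  L=14 even ✓  0≤4≤10 ✓
Π(2lᵢ+1) = 11×11×9 = 1089
triangle coeff Δ(5,5,4) = 1/3153150
Σ_t [1,5]: t=1:−1/69120 t=2:+1/1728 t=3:−1/576 t=4:+1/1728 t=5:−1/69120 = -7/11520
(3j)²=2/143 [(5 5 4; 0 0 0)], sign=-1
Σ_t [0,0]: t=0:+1/103680 = 1/103680
(3j)²=4/143 [(5 5 4; 4 -5 1)], sign=-1
⇒ 4πI² = 72/169
I = (+1)√(72/169/(4π)) = 0.18412721
No selection rule forces the value: the integral is nonzero (none).

0.184127 (none)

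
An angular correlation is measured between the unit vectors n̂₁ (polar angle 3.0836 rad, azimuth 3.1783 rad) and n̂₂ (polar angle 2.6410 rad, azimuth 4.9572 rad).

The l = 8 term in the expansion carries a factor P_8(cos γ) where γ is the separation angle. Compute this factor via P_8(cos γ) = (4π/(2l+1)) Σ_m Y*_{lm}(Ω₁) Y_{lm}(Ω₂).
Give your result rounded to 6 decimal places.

Addition theorem: P_8(cos γ) = (4π/17) Σ_m Y*_{lm}(Ω₁) Y_{lm}(Ω₂), m = −8…8:
  m=-8: (0.000000, 0.000000) × (-0.000549, -0.001343) = (-0.000000, -0.000000)  (running Σ = (-0.000000, -0.000000))
  m=-7: (0.000000, 0.000000) × (0.010502, -0.001511) = (0.000000, 0.000000)  (running Σ = (0.000000, 0.000000))
  m=-6: (0.000000, 0.000000) × (-0.004936, 0.048261) = (-0.000000, 0.000000)  (running Σ = (-0.000000, 0.000000))
  m=-5: (0.000006, 0.000001) × (-0.145993, -0.052753) = (-0.000001, -0.000000)  (running Σ = (-0.000001, -0.000000))
  m=-4: (0.000150, 0.000022) × (0.195116, -0.290436) = (0.000036, -0.000039)  (running Σ = (0.000035, -0.000040))
  m=-3: (0.002671, 0.000295) × (0.345827, 0.383004) = (0.000811, 0.001125)  (running Σ = (0.000845, 0.001085))
  m=-2: (0.033945, 0.002497) × (-0.320383, 0.170733) = (-0.011302, 0.004996)  (running Σ = (-0.010456, 0.006081))
  m=-1: (0.277489, 0.010190) × (0.044551, 0.178329) = (0.010545, 0.049938)  (running Σ = (0.000089, 0.056019))
  m=0: (1.093745, -0.000000) × (-0.437152, 0.000000) = (-0.478132, 0.000000)  (running Σ = (-0.478044, 0.056019))
  m=1: (-0.277489, 0.010190) × (-0.044551, 0.178329) = (0.010545, -0.049938)  (running Σ = (-0.467499, 0.006081))
  m=2: (0.033945, -0.002497) × (-0.320383, -0.170733) = (-0.011302, -0.004996)  (running Σ = (-0.478800, 0.001085))
  m=3: (-0.002671, 0.000295) × (-0.345827, 0.383004) = (0.000811, -0.001125)  (running Σ = (-0.477990, -0.000040))
  m=4: (0.000150, -0.000022) × (0.195116, 0.290436) = (0.000036, 0.000039)  (running Σ = (-0.477954, -0.000000))
  m=5: (-0.000006, 0.000001) × (0.145993, -0.052753) = (-0.000001, 0.000000)  (running Σ = (-0.477955, 0.000000))
  m=6: (0.000000, -0.000000) × (-0.004936, -0.048261) = (-0.000000, -0.000000)  (running Σ = (-0.477955, 0.000000))
  m=7: (-0.000000, 0.000000) × (-0.010502, -0.001511) = (0.000000, -0.000000)  (running Σ = (-0.477955, -0.000000))
  m=8: (0.000000, -0.000000) × (-0.000549, 0.001343) = (-0.000000, 0.000000)  (running Σ = (-0.477955, 0.000000))
Total Σ_m = (-0.477955, 0.000000). Multiply by 0.739198: (-0.353304, 0.000000). P_8(cos γ) = -0.353304

-0.353304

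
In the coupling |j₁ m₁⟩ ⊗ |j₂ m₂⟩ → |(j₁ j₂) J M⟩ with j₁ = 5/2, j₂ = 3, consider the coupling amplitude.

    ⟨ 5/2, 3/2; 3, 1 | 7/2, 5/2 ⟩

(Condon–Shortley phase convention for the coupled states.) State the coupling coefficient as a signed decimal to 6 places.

√[8·2!3!4!/10! · 4!1!4!2!6!1!] = √(18432/35)
  +(−1)^0/∏(0,2,1,4,2,0)! = 1/96  (running 1/96)
  +(−1)^1/∏(1,1,0,3,3,1)! = -1/36  (running -5/288)
⟨..|..⟩ = √(18432/35)·(-5/288) = -0.398410

-0.398410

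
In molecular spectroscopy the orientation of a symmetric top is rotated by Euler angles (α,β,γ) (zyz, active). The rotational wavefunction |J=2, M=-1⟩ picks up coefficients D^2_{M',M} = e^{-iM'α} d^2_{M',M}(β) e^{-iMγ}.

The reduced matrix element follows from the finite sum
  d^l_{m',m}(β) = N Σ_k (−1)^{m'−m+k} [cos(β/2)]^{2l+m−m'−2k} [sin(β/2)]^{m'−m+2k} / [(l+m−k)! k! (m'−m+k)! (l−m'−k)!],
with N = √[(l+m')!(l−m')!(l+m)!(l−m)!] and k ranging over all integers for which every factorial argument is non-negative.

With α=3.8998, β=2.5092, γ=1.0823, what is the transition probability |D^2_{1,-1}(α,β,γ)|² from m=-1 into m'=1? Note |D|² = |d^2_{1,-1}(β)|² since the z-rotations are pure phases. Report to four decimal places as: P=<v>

P=0.3068

First d^2_{1,-1}(β=2.5092), then the phase factors e^{-i(1)α} and e^{-i(-1)γ}:
Half-angle: c=0.310954, s=0.950425. N=√(6·1·1·6)=6.000000
k: max(0,(-1)−(1))=0 … min(2+(-1),2−(1))=1
  k=0: (−1)^2·6.0000/(2)·0.3110^2·0.9504^2 = +0.262028
  k=1: (−1)^3·6.0000/(6)·0.3110^0·0.9504^4 = -0.815965
d^2_{1,-1}(2.5092) = +0.262028 -0.815965 = -0.553936
|D^2_{1,-1}|² = |d^2_{1,-1}(β)|² = (-0.553936)² = 0.306846 (the z-rotation phases have unit modulus)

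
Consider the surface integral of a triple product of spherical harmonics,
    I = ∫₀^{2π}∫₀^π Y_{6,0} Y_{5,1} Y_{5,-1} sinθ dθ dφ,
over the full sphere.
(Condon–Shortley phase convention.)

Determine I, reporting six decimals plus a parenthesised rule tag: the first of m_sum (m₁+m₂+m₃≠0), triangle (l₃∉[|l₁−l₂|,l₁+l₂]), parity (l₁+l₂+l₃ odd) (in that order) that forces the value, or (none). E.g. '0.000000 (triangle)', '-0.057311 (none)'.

-0.036818 (none)

m-sum 0 ✓  L=16 even ✓  1≤5≤11 ✓
Π(2lᵢ+1) = 13×11×11 = 1573
triangle coeff Δ(6,5,5) = 1/28588560
Σ_t [1,5]: t=1:−1/345600 t=2:+1/13824 t=3:−1/5184 t=4:+1/13824 t=5:−1/345600 = -7/129600
(3j)²=80/7293 [(6 5 5; 0 0 0)], sign=+1
Σ_t [2,6]: t=2:+1/55296 t=3:−1/7776 t=4:+1/9216 t=5:−1/86400 t=6:+1/12441600 = -7/518400
(3j)²=12/12155 [(6 5 5; 0 1 -1)], sign=-1
⇒ 4πI² = 64/3757
I = (-1)√(64/3757/(4π)) = -0.03681836
No selection rule forces the value: the integral is nonzero (none).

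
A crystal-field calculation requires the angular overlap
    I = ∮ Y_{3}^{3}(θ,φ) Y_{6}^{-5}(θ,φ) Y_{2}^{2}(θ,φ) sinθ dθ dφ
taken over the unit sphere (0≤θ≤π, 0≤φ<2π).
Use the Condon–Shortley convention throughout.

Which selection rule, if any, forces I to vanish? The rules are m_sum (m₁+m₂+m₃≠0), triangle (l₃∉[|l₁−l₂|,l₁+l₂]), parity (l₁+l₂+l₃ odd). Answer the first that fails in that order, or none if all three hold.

m₁+m₂+m₃ = 3 − 5 + 2 = 0  ✓
triangle: need |l₁−l₂| ≤ l₃ ≤ l₁+l₂ = [3,9]; l₃=2 is outside  ✗
parity: l₁+l₂+l₃ = 11 is odd

triangle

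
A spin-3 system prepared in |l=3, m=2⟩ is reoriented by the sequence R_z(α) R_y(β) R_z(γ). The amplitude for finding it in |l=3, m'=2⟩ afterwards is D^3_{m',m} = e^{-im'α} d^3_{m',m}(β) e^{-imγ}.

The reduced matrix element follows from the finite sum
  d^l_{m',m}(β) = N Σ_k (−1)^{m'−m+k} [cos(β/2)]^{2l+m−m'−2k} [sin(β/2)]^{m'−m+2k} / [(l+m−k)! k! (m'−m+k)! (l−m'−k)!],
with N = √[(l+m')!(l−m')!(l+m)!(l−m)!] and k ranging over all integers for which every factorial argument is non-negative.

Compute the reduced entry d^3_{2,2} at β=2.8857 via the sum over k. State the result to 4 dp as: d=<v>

d=-0.0013

d^3_{2,2}(β=2.8857) via the finite sum:
c=cos(2.885700/2)=0.127598, s=sin(2.885700/2)=0.991826; N=√[120·1·120·1]=120.000000
k∈{0,1} keeps every argument non-negative
  k=0: (−1)^0·120.0000/(120)·0.1276^6·0.9918^0 = +0.000004
  k=1: (−1)^1·120.0000/(24)·0.1276^4·0.9918^2 = -0.001304
d^3_{2,2}(2.8857) = +0.000004 -0.001304 = -0.001299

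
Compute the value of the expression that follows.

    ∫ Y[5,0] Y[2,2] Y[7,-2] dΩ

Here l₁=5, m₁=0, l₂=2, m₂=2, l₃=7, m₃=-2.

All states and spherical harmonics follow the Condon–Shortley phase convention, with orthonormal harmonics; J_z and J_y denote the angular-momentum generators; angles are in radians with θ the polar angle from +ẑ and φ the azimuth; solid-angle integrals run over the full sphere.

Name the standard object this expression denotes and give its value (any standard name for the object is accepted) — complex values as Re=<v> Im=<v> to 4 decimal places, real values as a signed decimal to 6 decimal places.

This is a Gaunt coefficient — the integral of a triple product of spherical harmonics over the sphere.
m-sum 0 ✓  L=14 even ✓  3≤7≤7 ✓
Π(2lᵢ+1) = 11×5×15 = 825
triangle coeff Δ(5,2,7) = 1/15015
Σ_t [0,0]: t=0:+1/57600 = 1/57600
(3j)²=21/715 [(5 2 7; 0 0 0)], sign=-1
Σ_t [0,0]: t=0:+1/345600 = 1/345600
(3j)²=6/715 [(5 2 7; 0 2 -2)], sign=-1
⇒ 4πI² = 378/1859
I = (+1)√(378/1859/(4π)) = 0.12720415

Gaunt coefficient, +0.127204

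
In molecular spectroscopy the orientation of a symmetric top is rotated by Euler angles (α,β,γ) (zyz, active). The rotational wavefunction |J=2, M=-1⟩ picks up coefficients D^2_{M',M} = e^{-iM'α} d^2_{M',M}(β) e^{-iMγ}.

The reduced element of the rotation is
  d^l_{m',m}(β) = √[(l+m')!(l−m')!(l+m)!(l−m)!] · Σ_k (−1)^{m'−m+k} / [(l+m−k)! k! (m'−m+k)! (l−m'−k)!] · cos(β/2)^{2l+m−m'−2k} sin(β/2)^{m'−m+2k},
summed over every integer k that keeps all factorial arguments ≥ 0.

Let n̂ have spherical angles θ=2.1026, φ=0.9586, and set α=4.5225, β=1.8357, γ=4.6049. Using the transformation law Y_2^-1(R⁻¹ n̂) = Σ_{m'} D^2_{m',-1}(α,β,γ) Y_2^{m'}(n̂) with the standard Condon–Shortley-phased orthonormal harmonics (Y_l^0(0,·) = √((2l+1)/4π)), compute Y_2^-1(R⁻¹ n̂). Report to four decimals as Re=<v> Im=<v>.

Re=0.2059 Im=0.3159

Need the full column D^2_{m',-1} for m'=−2..2 at α=4.5225, β=1.8357, γ=4.6049.
cos(β/2)=0.607529, sin(β/2)=0.794297
d^2_{-2,-1}: single k=1 term ⇒ +0.356217;  D = +0.166785+0.314759i
d^2_{-1,-1}: k∈[0..1] ⇒ +0.136229 -0.698589 = -0.562360;  D = +0.537677-0.164780i
d^2_{0,-1}: k∈[0..1] ⇒ -0.436275 +0.745748 = +0.309473;  D = -0.033201-0.307687i
d^2_{1,-1}: k∈[0..1] ⇒ +0.698589 -0.398045 = +0.300544;  D = +0.299524+0.024737i
d^2_{2,-1}: single k=0 term ⇒ -0.608901;  D = +0.163756-0.586467i
Y_2^{m'}(θ=2.1026,φ=0.9586) and Σ D·Y over m':
  (+0.1668+0.3148i)·(-0.0974-0.2699i)  (+0.5377-0.1648i)·(-0.1940+0.2763i)  (-0.0332-0.3077i)·(-0.0721+0.0000i)  (+0.2995+0.0247i)·(+0.1940+0.2763i)  (+0.1638-0.5865i)·(-0.0974+0.2699i)
Y_2^-1(R⁻¹ n̂) = +0.205923+0.315949i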